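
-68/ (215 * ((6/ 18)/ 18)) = -3672/ 215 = -17.08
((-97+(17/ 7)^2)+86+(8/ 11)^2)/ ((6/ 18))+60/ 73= -5582226/ 432817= -12.90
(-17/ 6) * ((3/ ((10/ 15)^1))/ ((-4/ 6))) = 153/ 8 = 19.12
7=7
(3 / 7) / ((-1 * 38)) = -3 / 266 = -0.01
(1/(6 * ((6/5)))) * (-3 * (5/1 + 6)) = -55/12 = -4.58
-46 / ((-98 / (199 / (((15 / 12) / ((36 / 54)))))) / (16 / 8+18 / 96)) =4577 / 42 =108.98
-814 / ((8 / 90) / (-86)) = 787545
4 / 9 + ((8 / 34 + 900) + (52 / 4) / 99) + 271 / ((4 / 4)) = 657386 / 561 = 1171.81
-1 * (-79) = 79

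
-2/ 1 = -2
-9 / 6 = -3 / 2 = -1.50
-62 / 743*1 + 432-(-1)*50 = 358064 / 743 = 481.92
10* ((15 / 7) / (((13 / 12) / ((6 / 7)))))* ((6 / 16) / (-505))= -810 / 64337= -0.01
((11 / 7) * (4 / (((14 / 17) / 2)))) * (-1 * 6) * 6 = -26928 / 49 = -549.55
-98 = -98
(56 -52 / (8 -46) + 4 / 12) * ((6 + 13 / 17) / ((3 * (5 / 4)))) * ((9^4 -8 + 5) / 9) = 661457368 / 8721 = 75846.50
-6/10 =-3/5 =-0.60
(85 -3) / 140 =0.59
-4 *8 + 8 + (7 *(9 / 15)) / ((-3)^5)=-9727 / 405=-24.02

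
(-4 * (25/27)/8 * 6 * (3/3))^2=625/81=7.72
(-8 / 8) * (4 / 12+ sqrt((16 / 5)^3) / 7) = -64 * sqrt(5) / 175 -1 / 3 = -1.15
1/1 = 1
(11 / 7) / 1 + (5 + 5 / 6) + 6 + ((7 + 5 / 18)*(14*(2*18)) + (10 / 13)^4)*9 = 39619800587 / 1199562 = 33028.56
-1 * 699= -699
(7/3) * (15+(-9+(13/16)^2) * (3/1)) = -5985/256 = -23.38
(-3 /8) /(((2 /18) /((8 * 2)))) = -54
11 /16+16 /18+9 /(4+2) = 443 /144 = 3.08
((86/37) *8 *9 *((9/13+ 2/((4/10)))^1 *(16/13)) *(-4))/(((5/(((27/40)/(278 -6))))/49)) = -8192016/71825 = -114.06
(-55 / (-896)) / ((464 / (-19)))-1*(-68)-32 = 14965739 / 415744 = 36.00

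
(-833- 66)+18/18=-898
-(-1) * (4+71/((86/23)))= 1977/86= 22.99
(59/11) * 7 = 413/11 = 37.55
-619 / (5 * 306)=-619 / 1530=-0.40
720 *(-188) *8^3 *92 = -6375997440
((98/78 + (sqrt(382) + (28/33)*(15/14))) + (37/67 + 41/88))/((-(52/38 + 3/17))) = -323*sqrt(382)/499 - 21495973/10431096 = -14.71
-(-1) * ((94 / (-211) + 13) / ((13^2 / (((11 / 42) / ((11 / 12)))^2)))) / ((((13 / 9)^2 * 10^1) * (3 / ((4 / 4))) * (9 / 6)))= 95364 / 1476460895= 0.00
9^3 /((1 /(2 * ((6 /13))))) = 672.92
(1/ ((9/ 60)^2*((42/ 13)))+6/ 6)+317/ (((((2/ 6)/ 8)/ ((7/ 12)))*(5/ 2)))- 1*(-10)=1700959/ 945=1799.96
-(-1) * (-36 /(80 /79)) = -711 /20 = -35.55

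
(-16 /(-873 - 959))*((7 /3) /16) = 7 /5496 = 0.00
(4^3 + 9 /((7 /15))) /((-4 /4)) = -583 /7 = -83.29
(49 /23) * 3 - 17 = -244 /23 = -10.61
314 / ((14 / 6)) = 942 / 7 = 134.57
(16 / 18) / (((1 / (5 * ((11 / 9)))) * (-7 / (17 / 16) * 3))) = -935 / 3402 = -0.27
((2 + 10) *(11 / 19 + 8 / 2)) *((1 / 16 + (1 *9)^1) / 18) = 4205 / 152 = 27.66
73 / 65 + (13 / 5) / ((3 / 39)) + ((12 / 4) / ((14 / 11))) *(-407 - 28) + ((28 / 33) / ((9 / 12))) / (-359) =-6406605503 / 6468462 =-990.44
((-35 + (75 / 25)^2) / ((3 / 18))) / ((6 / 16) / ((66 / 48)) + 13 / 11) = -429 / 4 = -107.25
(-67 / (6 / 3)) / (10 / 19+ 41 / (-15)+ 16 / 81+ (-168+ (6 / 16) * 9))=2062260 / 10258019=0.20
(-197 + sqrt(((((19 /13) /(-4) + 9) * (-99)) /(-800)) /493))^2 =795926063651 /20508800 - 591 * sqrt(63308102) /256360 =38790.66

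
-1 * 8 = -8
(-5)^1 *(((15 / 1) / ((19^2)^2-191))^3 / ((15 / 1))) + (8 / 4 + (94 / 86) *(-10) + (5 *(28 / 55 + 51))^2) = 50273605847211874741 / 758037572059768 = 66320.73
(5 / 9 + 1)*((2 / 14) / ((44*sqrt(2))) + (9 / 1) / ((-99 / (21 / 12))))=-49 / 198 + sqrt(2) / 396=-0.24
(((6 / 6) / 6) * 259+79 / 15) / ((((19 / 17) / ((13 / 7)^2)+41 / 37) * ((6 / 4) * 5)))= 154455353 / 34254000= 4.51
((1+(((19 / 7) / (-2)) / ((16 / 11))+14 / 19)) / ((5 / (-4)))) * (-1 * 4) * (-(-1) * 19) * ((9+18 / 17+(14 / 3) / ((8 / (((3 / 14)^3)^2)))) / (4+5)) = 279665747647 / 5120084480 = 54.62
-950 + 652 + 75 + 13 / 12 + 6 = -2591 / 12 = -215.92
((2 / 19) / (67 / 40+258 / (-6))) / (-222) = 40 / 3486177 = 0.00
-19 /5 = -3.80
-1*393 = -393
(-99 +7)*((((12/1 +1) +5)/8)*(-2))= 414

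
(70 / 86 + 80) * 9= 31275 / 43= 727.33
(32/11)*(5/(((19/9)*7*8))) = 180/1463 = 0.12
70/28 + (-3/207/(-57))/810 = 2.50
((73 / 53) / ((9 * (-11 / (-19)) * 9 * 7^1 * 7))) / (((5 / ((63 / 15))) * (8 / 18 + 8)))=73 / 1224300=0.00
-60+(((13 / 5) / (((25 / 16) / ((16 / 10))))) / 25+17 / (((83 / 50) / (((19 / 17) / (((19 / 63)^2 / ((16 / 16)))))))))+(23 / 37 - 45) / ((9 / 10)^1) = 136515240874 / 8205328125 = 16.64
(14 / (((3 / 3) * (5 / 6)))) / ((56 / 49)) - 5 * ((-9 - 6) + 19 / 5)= 707 / 10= 70.70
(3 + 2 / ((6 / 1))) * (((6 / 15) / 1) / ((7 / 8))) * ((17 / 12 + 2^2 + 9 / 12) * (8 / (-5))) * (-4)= 60.14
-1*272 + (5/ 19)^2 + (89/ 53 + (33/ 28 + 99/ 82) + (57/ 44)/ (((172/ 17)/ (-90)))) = -279.39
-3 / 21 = -1 / 7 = -0.14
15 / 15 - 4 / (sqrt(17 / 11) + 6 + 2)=4 * sqrt(187) / 687 + 335 / 687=0.57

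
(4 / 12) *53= 53 / 3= 17.67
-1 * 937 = -937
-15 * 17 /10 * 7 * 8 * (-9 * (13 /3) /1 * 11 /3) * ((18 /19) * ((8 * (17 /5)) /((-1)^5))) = -499891392 /95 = -5262014.65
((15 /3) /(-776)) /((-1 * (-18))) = -5 /13968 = -0.00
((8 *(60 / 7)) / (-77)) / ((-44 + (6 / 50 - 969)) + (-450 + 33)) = 12000 / 19267633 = 0.00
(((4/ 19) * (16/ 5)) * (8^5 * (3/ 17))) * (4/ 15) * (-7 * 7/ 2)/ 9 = -205520896/ 72675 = -2827.94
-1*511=-511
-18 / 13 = -1.38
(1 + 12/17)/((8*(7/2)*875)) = 29/416500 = 0.00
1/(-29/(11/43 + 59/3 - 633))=79087/3741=21.14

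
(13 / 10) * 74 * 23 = 2212.60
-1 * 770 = -770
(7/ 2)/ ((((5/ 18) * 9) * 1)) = 7/ 5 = 1.40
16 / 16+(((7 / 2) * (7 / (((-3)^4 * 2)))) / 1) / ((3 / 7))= 1315 / 972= 1.35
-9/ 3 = -3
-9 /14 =-0.64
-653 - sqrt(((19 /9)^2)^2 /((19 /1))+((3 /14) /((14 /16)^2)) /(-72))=-654.02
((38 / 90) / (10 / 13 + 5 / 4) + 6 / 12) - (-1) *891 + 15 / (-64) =269581957 / 302400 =891.47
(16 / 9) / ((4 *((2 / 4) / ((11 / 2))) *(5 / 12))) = 176 / 15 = 11.73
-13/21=-0.62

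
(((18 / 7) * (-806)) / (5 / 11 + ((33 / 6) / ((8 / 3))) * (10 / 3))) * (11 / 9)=-345.61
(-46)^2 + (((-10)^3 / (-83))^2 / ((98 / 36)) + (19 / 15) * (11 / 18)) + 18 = 199426447229 / 91141470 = 2188.10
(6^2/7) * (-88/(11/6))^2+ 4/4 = 82951/7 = 11850.14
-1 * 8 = -8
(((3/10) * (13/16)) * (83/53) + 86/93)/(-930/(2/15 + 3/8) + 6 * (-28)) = -0.00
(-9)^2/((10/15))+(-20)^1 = 101.50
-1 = -1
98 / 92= 49 / 46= 1.07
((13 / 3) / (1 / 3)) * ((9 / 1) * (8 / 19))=936 / 19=49.26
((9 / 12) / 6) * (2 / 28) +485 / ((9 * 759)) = 61151 / 765072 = 0.08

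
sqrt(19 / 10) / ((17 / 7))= 7 * sqrt(190) / 170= 0.57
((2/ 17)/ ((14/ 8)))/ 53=8/ 6307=0.00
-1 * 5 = -5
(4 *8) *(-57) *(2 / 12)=-304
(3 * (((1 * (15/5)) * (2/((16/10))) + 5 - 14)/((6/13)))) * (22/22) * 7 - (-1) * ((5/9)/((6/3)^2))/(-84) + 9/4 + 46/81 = -2141525/9072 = -236.06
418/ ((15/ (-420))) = -11704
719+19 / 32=23027 / 32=719.59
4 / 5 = 0.80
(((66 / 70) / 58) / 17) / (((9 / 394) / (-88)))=-190696 / 51765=-3.68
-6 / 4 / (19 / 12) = -18 / 19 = -0.95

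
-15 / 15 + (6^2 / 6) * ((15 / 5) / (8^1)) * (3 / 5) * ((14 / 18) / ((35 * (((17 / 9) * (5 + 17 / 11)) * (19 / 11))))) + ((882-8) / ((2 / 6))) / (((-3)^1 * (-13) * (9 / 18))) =448328719 / 3359200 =133.46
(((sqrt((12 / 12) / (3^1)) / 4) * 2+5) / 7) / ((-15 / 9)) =-3 / 7 - sqrt(3) / 70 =-0.45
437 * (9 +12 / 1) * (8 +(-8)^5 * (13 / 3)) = -1303011640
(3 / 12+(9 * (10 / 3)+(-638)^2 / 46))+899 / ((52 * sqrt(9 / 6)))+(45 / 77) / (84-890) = 899 * sqrt(6) / 156+25348321931 / 2854852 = 8893.15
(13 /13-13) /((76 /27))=-81 /19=-4.26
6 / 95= 0.06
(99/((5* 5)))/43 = 99/1075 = 0.09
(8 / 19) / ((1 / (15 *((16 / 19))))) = 1920 / 361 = 5.32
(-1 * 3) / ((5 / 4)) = -12 / 5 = -2.40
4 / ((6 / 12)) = 8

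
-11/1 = -11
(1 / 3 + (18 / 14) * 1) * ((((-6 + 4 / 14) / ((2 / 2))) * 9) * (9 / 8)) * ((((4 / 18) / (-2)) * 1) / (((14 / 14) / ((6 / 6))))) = 510 / 49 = 10.41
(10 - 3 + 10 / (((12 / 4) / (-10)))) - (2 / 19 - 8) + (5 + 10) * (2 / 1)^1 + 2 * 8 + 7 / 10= 16109 / 570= 28.26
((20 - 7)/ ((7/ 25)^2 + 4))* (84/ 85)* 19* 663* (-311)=-31456561500/ 2549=-12340745.98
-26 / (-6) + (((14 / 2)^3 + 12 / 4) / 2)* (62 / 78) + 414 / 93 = 58958 / 403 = 146.30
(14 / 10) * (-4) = -28 / 5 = -5.60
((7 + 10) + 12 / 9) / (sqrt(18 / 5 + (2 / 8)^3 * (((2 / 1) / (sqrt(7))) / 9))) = 220 * sqrt(70) / sqrt(5 * sqrt(7) + 36288) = 9.66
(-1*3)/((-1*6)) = 0.50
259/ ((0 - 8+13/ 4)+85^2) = 0.04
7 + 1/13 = 7.08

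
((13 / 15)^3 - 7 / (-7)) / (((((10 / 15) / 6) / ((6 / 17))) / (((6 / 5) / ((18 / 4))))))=44576 / 31875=1.40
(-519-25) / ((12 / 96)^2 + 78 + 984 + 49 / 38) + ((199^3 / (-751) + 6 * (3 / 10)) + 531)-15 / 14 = -677153601784141 / 67971906030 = -9962.26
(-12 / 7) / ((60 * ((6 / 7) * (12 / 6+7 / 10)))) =-1 / 81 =-0.01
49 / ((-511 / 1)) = -7 / 73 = -0.10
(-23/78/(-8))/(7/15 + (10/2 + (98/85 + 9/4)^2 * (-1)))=-166175/27561391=-0.01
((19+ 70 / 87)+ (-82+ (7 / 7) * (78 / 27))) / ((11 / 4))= -61916 / 2871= -21.57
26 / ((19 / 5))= 130 / 19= 6.84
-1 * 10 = -10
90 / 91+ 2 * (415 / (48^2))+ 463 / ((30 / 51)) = 413273561 / 524160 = 788.45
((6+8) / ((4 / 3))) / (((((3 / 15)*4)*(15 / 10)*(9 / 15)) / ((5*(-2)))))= -875 / 6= -145.83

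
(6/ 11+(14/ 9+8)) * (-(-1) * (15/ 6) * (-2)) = -5000/ 99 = -50.51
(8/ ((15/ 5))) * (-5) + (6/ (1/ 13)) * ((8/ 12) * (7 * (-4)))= -4408/ 3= -1469.33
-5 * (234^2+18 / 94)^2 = -33115566393405 / 2209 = -14991202532.10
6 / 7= 0.86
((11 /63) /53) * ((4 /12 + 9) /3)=44 /4293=0.01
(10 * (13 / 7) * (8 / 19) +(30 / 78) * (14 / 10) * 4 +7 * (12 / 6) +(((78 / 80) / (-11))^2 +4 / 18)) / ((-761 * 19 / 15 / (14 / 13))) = -0.03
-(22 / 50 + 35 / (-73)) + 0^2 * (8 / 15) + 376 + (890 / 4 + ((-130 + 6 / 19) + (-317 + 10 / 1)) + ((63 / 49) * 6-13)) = 76006677 / 485450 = 156.57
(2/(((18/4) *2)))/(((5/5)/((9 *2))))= 4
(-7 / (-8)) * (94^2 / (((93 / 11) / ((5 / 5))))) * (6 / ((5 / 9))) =9876.37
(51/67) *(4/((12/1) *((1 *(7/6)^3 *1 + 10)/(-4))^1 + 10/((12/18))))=-14688/95341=-0.15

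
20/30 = 2/3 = 0.67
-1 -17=-18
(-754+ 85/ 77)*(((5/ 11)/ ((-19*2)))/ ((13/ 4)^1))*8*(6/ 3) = 9275680/ 209209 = 44.34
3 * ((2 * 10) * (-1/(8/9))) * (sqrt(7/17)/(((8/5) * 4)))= -675 * sqrt(119)/1088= -6.77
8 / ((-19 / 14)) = -112 / 19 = -5.89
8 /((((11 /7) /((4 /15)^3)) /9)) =3584 /4125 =0.87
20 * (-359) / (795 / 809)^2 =-939834716 / 126405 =-7435.11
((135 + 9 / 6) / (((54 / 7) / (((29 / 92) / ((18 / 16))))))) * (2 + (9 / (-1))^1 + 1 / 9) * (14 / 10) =-4008641 / 83835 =-47.82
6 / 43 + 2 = 92 / 43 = 2.14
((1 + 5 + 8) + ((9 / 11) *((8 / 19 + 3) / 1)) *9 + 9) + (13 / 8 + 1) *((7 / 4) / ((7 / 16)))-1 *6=22025 / 418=52.69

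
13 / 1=13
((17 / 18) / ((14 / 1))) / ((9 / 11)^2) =2057 / 20412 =0.10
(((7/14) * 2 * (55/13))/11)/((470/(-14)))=-7/611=-0.01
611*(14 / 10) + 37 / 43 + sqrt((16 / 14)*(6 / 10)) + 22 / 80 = 2*sqrt(210) / 35 + 1473241 / 1720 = 857.36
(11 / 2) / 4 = 11 / 8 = 1.38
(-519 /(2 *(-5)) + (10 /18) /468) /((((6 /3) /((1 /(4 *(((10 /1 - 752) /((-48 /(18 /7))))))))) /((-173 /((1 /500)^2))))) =-1181848418750 /167427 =-7058887.87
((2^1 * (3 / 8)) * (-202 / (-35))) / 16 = 303 / 1120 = 0.27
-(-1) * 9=9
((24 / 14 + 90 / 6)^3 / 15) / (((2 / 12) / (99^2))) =31394818026 / 1715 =18306016.34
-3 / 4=-0.75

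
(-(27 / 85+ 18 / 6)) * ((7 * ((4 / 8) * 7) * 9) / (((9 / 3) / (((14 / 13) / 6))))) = -48363 / 1105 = -43.77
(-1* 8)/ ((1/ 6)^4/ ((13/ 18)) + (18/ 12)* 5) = -7488/ 7021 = -1.07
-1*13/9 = -13/9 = -1.44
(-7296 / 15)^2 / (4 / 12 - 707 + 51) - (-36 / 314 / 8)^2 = -6997903198023 / 19393833200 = -360.83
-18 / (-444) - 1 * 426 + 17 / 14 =-110009 / 259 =-424.75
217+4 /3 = 655 /3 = 218.33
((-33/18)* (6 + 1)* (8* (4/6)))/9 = -616/81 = -7.60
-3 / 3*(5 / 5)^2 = -1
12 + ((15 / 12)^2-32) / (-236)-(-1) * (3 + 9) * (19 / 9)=424373 / 11328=37.46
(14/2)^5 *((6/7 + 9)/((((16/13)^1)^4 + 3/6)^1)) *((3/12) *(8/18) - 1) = -25235585648/478899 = -52695.01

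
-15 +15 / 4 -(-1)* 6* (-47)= -1173 / 4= -293.25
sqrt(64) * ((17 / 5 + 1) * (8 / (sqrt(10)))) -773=-773 + 704 * sqrt(10) / 25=-683.95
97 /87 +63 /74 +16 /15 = 97631 /32190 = 3.03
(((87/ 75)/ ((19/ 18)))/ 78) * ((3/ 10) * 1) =261/ 61750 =0.00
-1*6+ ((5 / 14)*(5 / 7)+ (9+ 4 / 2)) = 515 / 98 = 5.26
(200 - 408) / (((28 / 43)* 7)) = -2236 / 49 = -45.63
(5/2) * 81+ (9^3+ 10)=1883/2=941.50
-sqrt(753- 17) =-4*sqrt(46) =-27.13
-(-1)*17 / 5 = 17 / 5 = 3.40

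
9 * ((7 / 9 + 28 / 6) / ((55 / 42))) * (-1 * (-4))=8232 / 55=149.67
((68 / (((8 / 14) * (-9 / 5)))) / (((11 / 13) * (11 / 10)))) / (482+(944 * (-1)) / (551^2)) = -11741768675 / 79679264841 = -0.15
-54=-54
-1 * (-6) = 6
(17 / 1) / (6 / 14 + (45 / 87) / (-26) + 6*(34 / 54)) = 807534 / 198865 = 4.06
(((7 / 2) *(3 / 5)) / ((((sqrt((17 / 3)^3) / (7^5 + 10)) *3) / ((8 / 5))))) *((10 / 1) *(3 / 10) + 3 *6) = 29322.05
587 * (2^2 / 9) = 2348 / 9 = 260.89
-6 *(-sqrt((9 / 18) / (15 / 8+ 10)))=1.23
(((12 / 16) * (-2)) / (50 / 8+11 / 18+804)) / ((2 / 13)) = -351 / 29191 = -0.01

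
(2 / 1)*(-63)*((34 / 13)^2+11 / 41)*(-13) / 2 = 3103065 / 533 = 5821.89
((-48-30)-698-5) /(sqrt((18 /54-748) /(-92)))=-1562 * sqrt(154767) /2243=-273.96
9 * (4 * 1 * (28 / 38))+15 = 789 / 19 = 41.53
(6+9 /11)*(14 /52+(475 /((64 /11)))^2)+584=26961249727 /585728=46030.32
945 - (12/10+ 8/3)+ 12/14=98909/105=941.99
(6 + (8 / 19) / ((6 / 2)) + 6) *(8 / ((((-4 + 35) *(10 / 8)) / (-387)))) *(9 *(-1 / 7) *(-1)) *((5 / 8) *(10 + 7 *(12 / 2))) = -167109696 / 4123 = -40531.09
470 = 470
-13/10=-1.30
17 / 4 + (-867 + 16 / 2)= -3419 / 4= -854.75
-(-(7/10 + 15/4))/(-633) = -89/12660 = -0.01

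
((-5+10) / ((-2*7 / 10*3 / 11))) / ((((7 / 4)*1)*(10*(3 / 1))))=-110 / 441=-0.25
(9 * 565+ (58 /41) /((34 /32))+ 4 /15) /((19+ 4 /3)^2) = 159541149 /12967685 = 12.30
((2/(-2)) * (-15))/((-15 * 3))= -0.33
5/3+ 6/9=2.33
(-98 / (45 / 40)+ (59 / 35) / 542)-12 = -16920709 / 170730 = -99.11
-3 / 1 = -3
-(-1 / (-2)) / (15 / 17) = -17 / 30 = -0.57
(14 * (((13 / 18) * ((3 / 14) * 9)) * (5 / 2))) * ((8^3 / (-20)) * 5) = -6240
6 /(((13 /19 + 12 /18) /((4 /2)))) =684 /77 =8.88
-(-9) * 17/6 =51/2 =25.50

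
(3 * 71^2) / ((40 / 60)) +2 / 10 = 22684.70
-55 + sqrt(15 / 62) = -54.51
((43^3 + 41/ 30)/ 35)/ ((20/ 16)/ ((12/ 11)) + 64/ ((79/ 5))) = 1507478632/ 3448375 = 437.16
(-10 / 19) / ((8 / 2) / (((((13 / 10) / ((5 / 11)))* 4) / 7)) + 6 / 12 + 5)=-0.07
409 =409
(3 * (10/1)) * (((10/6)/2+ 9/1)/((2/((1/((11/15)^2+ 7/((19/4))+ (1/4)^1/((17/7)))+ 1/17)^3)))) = 50610349598529446504435/2281787809632026987618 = 22.18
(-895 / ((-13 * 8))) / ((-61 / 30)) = -13425 / 3172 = -4.23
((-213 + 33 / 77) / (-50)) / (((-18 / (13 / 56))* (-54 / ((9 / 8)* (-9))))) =-403 / 39200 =-0.01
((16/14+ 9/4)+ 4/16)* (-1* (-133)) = 969/2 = 484.50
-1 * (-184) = 184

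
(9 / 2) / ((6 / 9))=27 / 4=6.75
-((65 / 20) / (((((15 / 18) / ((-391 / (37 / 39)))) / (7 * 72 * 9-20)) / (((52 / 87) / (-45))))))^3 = -467059521116952152572326700544 / 521174257171875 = -896167672692481.69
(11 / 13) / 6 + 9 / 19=911 / 1482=0.61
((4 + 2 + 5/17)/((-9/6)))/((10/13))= -5.45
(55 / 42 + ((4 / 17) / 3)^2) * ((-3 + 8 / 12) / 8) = -47909 / 124848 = -0.38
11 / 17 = 0.65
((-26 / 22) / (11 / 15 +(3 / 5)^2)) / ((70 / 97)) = -18915 / 12628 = -1.50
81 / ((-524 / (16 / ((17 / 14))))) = -4536 / 2227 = -2.04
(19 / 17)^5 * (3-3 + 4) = 9904396 / 1419857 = 6.98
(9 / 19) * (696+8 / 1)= 6336 / 19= 333.47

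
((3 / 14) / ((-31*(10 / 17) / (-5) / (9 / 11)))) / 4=459 / 38192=0.01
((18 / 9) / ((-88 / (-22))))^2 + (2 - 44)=-167 / 4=-41.75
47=47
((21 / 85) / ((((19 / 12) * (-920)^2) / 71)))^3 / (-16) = -89494571817 / 638534772877358464000000000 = -0.00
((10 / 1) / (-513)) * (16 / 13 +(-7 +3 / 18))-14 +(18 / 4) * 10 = 32758 / 1053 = 31.11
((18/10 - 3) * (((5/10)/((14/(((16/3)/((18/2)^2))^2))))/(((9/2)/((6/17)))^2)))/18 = -0.00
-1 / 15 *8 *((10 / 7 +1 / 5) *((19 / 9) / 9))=-0.20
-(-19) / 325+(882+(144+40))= 346469 / 325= 1066.06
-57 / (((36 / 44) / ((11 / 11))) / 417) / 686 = -29051 / 686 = -42.35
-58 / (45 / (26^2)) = -39208 / 45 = -871.29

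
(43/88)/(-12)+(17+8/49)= 885989/51744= 17.12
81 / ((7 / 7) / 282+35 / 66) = 13959 / 92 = 151.73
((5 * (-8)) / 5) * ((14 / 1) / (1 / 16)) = -1792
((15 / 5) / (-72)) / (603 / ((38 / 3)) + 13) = -0.00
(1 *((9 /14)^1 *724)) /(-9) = -362 /7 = -51.71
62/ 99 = 0.63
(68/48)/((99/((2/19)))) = 17/11286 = 0.00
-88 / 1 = -88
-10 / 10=-1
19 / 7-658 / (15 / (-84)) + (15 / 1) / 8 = 1033029 / 280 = 3689.39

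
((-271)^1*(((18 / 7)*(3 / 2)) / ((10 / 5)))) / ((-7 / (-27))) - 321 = -229017 / 98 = -2336.91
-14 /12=-7 /6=-1.17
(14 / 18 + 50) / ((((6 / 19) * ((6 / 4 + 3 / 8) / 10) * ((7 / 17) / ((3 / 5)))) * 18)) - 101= -268561 / 8505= -31.58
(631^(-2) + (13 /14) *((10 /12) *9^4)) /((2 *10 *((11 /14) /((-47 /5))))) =-2660227118201 /875954200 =-3036.95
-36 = -36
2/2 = 1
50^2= 2500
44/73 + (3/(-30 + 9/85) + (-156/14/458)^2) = 11416258474/22697356297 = 0.50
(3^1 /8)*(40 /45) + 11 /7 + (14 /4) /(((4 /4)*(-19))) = 1373 /798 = 1.72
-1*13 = -13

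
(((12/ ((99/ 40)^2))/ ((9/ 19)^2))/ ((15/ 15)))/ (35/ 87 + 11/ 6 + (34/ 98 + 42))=6566156800/ 33529211199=0.20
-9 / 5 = -1.80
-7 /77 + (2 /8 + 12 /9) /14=41 /1848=0.02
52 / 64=13 / 16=0.81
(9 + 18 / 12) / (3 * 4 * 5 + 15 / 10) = 7 / 41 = 0.17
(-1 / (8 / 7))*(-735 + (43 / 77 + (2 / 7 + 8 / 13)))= 641.85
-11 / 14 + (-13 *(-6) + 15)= 1291 / 14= 92.21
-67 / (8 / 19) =-1273 / 8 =-159.12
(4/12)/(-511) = -1/1533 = -0.00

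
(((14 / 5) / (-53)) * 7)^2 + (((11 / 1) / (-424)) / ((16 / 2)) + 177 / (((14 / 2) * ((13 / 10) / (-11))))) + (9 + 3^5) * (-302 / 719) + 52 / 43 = -4026852015760393 / 12644756196800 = -318.46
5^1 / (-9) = -0.56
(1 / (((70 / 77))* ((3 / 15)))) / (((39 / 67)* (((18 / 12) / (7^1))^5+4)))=198188144 / 83910021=2.36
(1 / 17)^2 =1 / 289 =0.00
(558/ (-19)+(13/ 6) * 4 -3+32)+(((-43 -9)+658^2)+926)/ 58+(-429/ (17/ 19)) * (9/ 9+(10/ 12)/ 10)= 783325187/ 112404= 6968.84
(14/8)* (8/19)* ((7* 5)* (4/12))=490/57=8.60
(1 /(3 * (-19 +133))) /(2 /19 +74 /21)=7 /8688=0.00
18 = 18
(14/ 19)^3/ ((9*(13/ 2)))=5488/ 802503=0.01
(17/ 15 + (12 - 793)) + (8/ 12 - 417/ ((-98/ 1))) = -379723/ 490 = -774.94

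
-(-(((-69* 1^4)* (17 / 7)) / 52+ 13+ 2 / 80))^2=-1273133761 / 13249600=-96.09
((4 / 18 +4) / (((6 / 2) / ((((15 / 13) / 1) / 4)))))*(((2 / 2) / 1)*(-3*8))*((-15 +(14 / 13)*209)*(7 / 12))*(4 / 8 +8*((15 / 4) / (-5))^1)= 19977265 / 3042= 6567.15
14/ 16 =7/ 8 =0.88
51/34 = 3/2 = 1.50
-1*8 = -8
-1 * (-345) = 345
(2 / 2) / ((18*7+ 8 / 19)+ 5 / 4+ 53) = 76 / 13731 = 0.01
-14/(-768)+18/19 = 7045/7296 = 0.97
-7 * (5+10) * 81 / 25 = -1701 / 5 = -340.20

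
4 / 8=0.50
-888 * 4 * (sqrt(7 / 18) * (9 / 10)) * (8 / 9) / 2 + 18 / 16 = 9 / 8 - 1184 * sqrt(14) / 5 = -884.90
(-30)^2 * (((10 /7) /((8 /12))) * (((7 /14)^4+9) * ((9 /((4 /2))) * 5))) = 22021875 /56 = 393247.77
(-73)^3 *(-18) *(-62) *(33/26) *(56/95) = -324816280.27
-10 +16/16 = -9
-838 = -838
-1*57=-57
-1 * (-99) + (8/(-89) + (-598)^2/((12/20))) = 159160189/267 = 596105.58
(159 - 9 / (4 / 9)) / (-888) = -5 / 32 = -0.16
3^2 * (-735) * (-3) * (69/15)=91287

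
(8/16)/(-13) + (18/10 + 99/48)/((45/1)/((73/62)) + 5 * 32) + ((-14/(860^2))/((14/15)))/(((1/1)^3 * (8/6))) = -1056843677/55650462400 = -0.02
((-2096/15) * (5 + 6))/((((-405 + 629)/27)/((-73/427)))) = 946737/29890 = 31.67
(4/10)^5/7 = 32/21875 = 0.00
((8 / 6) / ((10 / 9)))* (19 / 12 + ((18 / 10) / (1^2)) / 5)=583 / 250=2.33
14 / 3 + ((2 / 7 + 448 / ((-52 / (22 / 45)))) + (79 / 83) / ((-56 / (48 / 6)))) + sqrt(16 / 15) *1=205441 / 339885 + 4 *sqrt(15) / 15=1.64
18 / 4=9 / 2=4.50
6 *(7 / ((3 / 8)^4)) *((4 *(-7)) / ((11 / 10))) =-16056320 / 297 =-54061.68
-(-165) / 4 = 165 / 4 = 41.25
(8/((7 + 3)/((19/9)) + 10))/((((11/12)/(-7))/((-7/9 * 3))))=532/55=9.67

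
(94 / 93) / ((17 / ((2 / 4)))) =47 / 1581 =0.03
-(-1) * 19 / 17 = 19 / 17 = 1.12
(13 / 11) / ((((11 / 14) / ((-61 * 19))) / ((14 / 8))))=-738283 / 242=-3050.76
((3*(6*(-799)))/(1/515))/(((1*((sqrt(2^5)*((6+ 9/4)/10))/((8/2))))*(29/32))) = -1580102400*sqrt(2)/319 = -7005022.71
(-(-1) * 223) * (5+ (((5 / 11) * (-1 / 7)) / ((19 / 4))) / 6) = 4891505 / 4389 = 1114.49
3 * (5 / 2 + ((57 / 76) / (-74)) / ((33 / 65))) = 24225 / 3256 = 7.44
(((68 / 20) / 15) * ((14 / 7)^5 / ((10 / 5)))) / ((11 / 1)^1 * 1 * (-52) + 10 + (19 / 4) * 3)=-1088 / 164325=-0.01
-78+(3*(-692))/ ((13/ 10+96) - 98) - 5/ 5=20207/ 7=2886.71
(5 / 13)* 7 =35 / 13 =2.69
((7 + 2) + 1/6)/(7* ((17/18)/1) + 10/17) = 2805/2203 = 1.27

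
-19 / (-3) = 6.33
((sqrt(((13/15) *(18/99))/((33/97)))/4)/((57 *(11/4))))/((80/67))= 67 *sqrt(12610)/8276400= 0.00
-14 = -14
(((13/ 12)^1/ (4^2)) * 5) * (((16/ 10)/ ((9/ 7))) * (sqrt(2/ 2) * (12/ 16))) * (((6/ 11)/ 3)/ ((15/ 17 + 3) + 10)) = 1547/ 373824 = 0.00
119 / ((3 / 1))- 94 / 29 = 3169 / 87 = 36.43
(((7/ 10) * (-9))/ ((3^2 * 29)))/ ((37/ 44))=-154/ 5365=-0.03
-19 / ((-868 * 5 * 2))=19 / 8680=0.00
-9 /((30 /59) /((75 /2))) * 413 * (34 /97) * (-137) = 2553783435 /194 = 13163832.14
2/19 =0.11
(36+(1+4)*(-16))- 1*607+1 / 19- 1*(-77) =-10905 / 19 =-573.95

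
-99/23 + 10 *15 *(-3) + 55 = -9184/23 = -399.30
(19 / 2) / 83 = 19 / 166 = 0.11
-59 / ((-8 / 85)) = 5015 / 8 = 626.88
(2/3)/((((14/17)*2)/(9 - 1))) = 68/21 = 3.24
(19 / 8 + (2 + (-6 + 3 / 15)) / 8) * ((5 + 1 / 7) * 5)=342 / 7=48.86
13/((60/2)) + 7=223/30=7.43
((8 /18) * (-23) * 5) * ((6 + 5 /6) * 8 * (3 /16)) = -4715 /9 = -523.89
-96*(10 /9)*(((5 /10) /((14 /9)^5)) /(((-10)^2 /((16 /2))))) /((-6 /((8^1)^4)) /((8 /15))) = 71663616 /420175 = 170.56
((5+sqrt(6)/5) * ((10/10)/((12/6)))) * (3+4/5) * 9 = 171 * sqrt(6)/50+171/2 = 93.88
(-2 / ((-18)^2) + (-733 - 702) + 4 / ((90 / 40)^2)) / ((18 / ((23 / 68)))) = -5343889 / 198288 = -26.95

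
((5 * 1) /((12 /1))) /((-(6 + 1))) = -5 /84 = -0.06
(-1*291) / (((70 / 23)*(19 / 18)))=-60237 / 665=-90.58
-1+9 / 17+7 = 111 / 17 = 6.53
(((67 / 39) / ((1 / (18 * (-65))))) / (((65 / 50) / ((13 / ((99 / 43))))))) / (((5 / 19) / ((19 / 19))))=-33175.15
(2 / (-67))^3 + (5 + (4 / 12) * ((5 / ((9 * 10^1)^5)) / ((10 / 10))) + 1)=6.00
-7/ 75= -0.09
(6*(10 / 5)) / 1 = 12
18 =18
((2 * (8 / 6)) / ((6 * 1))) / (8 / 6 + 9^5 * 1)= 0.00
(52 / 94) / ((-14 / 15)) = -0.59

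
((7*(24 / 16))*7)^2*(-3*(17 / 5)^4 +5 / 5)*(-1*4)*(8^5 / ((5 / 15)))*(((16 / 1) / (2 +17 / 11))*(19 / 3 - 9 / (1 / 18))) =-596762904104848.59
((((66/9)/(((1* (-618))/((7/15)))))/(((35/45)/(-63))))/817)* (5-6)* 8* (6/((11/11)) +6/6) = -12936/420755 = -0.03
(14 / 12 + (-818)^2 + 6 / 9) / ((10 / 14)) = 5620657 / 6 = 936776.17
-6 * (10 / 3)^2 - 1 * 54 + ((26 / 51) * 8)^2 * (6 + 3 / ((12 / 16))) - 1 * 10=92776 / 2601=35.67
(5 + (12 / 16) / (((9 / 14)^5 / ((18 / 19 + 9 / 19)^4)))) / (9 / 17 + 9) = 72792589 / 21112002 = 3.45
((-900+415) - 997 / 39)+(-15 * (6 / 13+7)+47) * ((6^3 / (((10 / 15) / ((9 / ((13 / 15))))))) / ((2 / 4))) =-221758216 / 507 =-437392.93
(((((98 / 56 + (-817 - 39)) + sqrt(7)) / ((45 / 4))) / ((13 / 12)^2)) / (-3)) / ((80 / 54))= 61506 / 4225 - 72* sqrt(7) / 4225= 14.51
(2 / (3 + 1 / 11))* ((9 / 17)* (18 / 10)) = 891 / 1445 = 0.62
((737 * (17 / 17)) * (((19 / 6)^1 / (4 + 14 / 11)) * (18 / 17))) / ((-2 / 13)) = -3046.29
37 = 37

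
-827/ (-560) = 827/ 560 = 1.48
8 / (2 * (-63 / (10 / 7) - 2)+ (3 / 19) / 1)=-95 / 1093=-0.09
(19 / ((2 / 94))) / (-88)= -10.15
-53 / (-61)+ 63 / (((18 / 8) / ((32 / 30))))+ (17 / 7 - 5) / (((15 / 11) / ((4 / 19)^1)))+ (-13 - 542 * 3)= -195766058 / 121695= -1608.66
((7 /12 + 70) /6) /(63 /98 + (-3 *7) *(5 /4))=-5929 /12906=-0.46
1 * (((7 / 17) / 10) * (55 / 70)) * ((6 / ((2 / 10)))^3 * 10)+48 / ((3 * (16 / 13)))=148721 / 17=8748.29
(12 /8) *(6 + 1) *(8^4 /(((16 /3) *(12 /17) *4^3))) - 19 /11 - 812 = -635.23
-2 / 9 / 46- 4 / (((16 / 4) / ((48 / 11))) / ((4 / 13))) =-39887 / 29601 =-1.35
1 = 1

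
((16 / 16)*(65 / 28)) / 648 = 65 / 18144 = 0.00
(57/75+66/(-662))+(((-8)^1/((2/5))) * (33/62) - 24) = -8717966/256525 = -33.98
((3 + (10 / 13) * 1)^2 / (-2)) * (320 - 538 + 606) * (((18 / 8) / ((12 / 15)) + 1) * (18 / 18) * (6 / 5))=-42620151 / 3380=-12609.51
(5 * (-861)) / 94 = -4305 / 94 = -45.80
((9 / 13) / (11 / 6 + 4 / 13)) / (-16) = -27 / 1336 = -0.02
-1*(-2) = 2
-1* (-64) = 64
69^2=4761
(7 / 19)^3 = 343 / 6859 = 0.05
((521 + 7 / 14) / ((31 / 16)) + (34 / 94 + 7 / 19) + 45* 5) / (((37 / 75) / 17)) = 17467600725 / 1024271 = 17053.69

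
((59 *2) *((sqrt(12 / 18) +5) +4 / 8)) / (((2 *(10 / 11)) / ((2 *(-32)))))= -114224 / 5 - 20768 *sqrt(6) / 15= -26236.20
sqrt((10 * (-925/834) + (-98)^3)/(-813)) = sqrt(14784392742941)/113007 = 34.02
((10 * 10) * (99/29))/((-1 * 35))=-1980/203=-9.75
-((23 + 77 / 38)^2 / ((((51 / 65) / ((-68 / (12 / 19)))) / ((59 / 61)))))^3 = 57233680945350732159380875 / 99639211456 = 574409212086395.70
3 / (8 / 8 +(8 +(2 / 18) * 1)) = 27 / 82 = 0.33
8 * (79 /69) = 632 /69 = 9.16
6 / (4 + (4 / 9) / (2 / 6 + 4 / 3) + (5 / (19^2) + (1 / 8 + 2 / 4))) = 1.22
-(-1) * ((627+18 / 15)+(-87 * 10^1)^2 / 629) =1831.54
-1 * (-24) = 24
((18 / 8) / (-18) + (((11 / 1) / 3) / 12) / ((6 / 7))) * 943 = 23575 / 108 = 218.29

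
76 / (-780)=-19 / 195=-0.10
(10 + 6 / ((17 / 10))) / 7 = 230 / 119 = 1.93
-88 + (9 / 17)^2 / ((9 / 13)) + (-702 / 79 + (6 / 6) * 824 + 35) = 762.52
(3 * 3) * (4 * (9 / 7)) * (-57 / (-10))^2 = 1503.82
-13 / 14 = -0.93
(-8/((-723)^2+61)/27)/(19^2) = -4/2547817065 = -0.00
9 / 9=1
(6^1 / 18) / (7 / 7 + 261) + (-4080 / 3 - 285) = -1292969 / 786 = -1645.00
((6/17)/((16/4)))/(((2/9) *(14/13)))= 351/952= 0.37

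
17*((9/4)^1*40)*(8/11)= 12240/11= 1112.73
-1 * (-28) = 28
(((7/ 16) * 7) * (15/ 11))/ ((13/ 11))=735/ 208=3.53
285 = 285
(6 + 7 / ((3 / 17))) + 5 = 152 / 3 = 50.67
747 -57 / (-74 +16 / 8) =17947 / 24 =747.79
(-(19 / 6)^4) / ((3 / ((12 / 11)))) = -130321 / 3564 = -36.57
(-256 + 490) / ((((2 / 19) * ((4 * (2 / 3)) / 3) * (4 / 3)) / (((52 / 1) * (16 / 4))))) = 780273 / 2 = 390136.50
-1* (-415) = 415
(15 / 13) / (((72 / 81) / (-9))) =-1215 / 104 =-11.68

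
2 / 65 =0.03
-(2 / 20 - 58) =579 / 10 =57.90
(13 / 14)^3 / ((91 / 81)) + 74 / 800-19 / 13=-8194869 / 12485200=-0.66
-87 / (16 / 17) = -1479 / 16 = -92.44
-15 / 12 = -5 / 4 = -1.25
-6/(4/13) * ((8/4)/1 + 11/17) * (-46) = 2374.41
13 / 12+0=13 / 12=1.08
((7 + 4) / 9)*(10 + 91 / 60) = 14.08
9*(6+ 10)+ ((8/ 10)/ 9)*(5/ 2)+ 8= 152.22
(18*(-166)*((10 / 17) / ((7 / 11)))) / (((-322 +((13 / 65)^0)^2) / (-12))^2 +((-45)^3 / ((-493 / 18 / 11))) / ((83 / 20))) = -12658124160 / 43695131417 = -0.29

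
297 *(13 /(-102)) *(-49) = 63063 /34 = 1854.79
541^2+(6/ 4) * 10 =292696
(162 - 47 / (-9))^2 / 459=2265025 / 37179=60.92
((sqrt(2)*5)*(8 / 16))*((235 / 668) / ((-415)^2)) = 47*sqrt(2) / 9203704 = 0.00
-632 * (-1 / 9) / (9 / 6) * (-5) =-6320 / 27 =-234.07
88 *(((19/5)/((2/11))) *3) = 27588/5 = 5517.60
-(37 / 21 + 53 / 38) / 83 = -2519 / 66234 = -0.04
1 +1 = 2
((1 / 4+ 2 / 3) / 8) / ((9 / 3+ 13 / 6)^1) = 11 / 496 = 0.02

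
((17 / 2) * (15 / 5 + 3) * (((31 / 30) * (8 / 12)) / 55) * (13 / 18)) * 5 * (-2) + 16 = 16909 / 1485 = 11.39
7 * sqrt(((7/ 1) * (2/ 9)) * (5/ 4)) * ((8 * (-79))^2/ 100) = 349496 * sqrt(70)/ 75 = 38987.91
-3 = -3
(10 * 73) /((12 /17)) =6205 /6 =1034.17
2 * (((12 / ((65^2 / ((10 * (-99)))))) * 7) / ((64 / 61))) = -126819 / 3380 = -37.52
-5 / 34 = -0.15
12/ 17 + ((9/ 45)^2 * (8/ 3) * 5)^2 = 3788/ 3825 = 0.99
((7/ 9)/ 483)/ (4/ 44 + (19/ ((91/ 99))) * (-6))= -1001/ 77038155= -0.00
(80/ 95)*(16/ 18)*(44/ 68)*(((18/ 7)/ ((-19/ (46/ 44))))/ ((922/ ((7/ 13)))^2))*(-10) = 51520/ 220416792713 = 0.00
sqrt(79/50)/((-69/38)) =-0.69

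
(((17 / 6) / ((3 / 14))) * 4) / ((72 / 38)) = 27.91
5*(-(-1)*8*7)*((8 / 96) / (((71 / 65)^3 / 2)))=35.81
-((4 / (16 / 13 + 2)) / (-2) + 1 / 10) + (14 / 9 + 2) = 2567 / 630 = 4.07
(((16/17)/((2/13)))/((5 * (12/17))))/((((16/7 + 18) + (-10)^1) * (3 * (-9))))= -0.01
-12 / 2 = -6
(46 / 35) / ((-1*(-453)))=46 / 15855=0.00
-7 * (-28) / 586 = 98 / 293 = 0.33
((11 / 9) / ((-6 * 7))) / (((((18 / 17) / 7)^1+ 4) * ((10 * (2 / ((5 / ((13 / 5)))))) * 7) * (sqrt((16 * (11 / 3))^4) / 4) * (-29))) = 85 / 22026740736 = 0.00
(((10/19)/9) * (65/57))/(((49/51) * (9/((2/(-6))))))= -0.00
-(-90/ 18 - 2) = 7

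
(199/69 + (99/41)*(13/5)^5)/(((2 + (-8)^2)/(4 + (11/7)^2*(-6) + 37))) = 1643394288157/14295290625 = 114.96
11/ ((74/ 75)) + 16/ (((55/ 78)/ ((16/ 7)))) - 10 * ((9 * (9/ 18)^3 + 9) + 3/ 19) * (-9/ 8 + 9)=-6467696397/ 8660960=-746.76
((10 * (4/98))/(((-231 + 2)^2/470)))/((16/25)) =29375/5139218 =0.01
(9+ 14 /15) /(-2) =-4.97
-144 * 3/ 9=-48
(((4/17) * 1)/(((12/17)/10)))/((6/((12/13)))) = 0.51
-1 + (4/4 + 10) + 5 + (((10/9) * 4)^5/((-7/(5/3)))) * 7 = -2875.25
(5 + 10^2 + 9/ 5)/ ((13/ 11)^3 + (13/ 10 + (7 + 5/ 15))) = 4264524/ 410639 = 10.39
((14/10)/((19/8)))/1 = 56/95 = 0.59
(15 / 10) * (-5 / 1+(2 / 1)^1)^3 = -81 / 2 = -40.50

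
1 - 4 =-3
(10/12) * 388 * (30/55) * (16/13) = 31040/143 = 217.06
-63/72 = -7/8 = -0.88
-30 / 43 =-0.70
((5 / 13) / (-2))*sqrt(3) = -5*sqrt(3) / 26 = -0.33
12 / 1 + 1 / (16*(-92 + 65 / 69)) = 12.00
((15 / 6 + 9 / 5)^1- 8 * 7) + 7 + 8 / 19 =-44.28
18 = 18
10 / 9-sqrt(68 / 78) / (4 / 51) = 10 / 9-17 * sqrt(1326) / 52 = -10.79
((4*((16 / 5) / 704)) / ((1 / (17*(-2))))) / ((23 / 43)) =-1462 / 1265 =-1.16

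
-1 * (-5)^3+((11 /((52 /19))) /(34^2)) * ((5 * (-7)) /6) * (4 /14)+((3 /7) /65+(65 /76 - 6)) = 14373551239 /119923440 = 119.86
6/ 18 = 1/ 3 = 0.33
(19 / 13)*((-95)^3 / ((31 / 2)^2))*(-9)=586444500 / 12493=46941.85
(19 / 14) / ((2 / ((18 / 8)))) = 171 / 112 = 1.53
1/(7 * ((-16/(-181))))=181/112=1.62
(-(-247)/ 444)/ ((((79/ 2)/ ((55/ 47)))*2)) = 13585/ 1648572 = 0.01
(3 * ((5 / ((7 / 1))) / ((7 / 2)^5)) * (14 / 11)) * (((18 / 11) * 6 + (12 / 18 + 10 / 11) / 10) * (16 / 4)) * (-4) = -1685504 / 2033647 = -0.83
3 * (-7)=-21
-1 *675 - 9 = -684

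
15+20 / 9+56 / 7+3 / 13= 2978 / 117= 25.45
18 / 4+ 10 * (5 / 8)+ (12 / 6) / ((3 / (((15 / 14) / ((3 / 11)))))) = 1123 / 84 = 13.37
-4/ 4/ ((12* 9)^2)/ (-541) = 1/ 6310224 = 0.00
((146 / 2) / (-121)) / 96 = -73 / 11616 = -0.01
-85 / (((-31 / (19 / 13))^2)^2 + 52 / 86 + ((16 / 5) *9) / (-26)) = -30961011575 / 73722646539069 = -0.00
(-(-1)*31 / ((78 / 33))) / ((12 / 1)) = 341 / 312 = 1.09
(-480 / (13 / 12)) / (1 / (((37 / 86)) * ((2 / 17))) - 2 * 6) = -213120 / 3731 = -57.12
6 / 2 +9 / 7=30 / 7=4.29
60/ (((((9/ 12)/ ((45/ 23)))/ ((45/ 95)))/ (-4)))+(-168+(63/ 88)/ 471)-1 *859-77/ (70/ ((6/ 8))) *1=-19990331051/ 15093980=-1324.39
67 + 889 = 956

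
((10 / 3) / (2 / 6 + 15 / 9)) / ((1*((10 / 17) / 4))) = 34 / 3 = 11.33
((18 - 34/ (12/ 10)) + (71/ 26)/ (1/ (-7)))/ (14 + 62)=-2297/ 5928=-0.39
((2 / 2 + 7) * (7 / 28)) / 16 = 1 / 8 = 0.12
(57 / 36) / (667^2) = 19 / 5338668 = 0.00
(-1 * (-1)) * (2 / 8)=1 / 4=0.25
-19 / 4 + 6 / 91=-1705 / 364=-4.68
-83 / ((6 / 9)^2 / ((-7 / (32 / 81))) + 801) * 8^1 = -0.83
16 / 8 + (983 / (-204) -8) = -2207 / 204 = -10.82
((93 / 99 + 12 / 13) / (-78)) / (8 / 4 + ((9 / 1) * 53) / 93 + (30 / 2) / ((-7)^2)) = -1213681 / 377919828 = -0.00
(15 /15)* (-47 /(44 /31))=-1457 /44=-33.11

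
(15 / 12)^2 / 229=25 / 3664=0.01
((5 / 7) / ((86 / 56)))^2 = 400 / 1849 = 0.22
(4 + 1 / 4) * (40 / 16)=85 / 8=10.62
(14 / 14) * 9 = 9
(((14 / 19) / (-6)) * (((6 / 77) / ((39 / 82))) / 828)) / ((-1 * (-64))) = -41 / 107984448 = -0.00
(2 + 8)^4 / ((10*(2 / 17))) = 8500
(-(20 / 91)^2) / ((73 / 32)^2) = -409600 / 44129449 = -0.01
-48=-48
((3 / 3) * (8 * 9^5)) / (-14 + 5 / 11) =-5196312 / 149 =-34874.58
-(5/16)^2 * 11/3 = -275/768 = -0.36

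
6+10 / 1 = 16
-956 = -956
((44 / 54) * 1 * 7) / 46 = 77 / 621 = 0.12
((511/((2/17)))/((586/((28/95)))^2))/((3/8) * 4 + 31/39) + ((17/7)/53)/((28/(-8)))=-0.01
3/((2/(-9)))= -27/2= -13.50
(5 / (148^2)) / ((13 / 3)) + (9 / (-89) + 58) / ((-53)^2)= 1471077071 / 71188284752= 0.02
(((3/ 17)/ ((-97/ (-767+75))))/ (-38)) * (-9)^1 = 0.30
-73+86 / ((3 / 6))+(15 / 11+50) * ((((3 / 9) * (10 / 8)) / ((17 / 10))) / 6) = 101.10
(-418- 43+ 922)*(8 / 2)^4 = 118016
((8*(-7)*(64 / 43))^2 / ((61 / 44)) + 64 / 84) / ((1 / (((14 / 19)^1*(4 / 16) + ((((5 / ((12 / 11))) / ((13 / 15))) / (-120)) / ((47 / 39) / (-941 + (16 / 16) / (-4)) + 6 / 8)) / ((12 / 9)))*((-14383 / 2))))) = -21032496774294761821 / 4166341293828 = -5048193.44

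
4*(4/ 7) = 16/ 7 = 2.29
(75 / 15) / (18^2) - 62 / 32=-2491 / 1296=-1.92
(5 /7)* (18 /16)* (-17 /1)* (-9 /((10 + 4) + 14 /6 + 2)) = 4131 /616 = 6.71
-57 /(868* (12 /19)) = -361 /3472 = -0.10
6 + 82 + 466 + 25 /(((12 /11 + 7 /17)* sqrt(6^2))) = 938719 /1686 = 556.77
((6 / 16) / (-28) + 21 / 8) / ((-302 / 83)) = -48555 / 67648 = -0.72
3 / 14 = 0.21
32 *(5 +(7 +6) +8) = 832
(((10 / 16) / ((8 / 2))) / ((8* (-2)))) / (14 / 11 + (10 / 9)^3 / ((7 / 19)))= -280665 / 143586304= -0.00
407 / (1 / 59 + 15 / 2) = 54.14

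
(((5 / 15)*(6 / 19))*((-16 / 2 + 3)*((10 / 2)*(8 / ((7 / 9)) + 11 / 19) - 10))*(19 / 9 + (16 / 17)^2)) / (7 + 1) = -25528625 / 2921212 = -8.74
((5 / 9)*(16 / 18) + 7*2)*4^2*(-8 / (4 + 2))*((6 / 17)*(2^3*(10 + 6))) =-13968.64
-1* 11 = -11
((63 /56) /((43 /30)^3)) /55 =6075 /874577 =0.01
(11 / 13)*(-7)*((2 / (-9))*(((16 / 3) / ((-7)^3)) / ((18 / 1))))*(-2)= 352 / 154791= 0.00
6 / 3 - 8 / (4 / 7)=-12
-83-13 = -96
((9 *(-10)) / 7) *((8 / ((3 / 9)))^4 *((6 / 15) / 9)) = -1327104 / 7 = -189586.29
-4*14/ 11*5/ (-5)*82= 4592/ 11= 417.45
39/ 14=2.79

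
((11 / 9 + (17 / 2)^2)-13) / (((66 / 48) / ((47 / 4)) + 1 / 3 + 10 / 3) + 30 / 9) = 102319 / 12042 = 8.50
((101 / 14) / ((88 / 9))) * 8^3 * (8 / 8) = 377.77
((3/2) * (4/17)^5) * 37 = 56832/1419857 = 0.04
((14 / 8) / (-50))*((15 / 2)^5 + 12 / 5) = -26580813 / 32000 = -830.65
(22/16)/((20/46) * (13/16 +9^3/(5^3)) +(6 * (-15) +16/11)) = -69575/4334221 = -0.02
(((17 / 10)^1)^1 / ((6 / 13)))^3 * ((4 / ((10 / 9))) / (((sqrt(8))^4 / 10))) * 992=334609691 / 12000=27884.14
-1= -1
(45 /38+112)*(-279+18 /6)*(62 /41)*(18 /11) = -60217128 /779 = -77300.55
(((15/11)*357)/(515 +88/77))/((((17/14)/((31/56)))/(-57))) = -3896235/158972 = -24.51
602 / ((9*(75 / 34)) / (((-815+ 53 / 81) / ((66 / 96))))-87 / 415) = -8964731834240 / 3371440911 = -2659.02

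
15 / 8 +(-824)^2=5431823 / 8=678977.88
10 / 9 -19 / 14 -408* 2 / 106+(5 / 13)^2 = -8798669 / 1128582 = -7.80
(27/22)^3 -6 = -44205/10648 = -4.15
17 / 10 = 1.70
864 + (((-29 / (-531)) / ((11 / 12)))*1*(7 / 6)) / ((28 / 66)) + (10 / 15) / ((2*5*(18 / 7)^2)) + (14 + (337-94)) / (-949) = 235082084039 / 272116260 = 863.90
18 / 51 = 0.35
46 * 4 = 184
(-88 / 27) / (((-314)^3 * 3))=11 / 313461333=0.00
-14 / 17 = -0.82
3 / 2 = 1.50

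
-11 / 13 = -0.85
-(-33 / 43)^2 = -1089 / 1849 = -0.59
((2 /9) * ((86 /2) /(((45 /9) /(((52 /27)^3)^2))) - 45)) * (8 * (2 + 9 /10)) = 177008252482264 /87169610025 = 2030.62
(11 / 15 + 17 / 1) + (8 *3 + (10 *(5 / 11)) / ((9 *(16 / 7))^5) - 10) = 54033221947019 / 1702727516160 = 31.73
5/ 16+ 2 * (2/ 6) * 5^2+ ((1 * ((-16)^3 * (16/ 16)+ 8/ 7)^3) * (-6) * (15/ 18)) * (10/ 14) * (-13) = -3187877220373.19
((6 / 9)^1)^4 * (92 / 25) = 1472 / 2025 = 0.73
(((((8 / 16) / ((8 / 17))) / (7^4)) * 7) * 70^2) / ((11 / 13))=5525 / 308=17.94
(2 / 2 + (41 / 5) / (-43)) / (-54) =-29 / 1935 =-0.01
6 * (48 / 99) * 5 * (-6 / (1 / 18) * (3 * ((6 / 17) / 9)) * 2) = -369.63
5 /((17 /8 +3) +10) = 40 /121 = 0.33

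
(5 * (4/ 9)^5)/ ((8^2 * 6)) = 40/ 177147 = 0.00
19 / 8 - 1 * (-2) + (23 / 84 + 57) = 10357 / 168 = 61.65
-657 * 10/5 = -1314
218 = 218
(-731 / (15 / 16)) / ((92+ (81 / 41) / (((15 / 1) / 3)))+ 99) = -7052 / 1731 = -4.07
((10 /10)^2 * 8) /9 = 0.89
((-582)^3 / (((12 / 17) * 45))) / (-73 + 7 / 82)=2544532324 / 29895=85115.65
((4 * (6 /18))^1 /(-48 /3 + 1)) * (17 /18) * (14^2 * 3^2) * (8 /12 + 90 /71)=-2745568 /9585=-286.44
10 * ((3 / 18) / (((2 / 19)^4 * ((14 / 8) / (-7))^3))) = -2606420 / 3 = -868806.67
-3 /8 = -0.38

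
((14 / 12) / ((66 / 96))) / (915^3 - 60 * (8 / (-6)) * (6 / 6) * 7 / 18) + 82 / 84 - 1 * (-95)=305711159747911 / 3185281247610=95.98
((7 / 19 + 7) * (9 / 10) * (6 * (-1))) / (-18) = 42 / 19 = 2.21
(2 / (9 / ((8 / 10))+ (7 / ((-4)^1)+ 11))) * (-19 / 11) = -76 / 451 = -0.17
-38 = -38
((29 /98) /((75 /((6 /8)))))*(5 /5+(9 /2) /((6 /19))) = 1769 /39200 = 0.05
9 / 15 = 3 / 5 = 0.60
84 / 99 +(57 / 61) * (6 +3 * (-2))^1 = 28 / 33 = 0.85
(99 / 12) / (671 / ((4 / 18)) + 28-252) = 33 / 11182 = 0.00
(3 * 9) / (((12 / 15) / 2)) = 135 / 2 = 67.50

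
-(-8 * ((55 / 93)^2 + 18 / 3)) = 439352 / 8649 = 50.80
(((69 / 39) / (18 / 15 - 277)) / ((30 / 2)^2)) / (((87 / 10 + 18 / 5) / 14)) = -92 / 2835027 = -0.00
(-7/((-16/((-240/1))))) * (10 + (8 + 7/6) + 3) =-4655/2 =-2327.50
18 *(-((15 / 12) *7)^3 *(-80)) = 1929375 / 2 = 964687.50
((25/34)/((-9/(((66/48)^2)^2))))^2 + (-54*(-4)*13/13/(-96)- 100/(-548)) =-426617504121127/215220341440512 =-1.98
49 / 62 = 0.79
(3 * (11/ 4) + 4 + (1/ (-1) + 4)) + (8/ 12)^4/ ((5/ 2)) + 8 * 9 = 141473/ 1620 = 87.33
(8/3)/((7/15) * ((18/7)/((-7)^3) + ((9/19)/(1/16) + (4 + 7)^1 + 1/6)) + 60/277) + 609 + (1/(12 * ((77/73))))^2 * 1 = 151473717628678589/248601291002064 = 609.30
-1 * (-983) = 983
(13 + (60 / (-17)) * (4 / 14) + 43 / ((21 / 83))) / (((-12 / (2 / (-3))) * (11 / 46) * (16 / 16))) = 1493942 / 35343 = 42.27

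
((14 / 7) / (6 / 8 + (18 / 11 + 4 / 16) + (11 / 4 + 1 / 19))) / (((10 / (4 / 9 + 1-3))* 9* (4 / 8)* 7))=-3344 / 1841535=-0.00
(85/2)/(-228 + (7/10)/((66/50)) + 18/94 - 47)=-131835/850811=-0.15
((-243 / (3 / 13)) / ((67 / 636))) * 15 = -149934.63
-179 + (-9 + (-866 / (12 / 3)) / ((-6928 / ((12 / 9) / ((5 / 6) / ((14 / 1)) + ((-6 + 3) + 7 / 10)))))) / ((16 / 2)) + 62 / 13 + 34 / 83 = -2842111835 / 16245424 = -174.95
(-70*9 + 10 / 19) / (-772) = 2990 / 3667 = 0.82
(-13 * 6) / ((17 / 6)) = -468 / 17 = -27.53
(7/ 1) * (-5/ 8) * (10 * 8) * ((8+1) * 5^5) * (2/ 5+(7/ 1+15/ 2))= -146671875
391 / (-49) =-7.98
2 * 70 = 140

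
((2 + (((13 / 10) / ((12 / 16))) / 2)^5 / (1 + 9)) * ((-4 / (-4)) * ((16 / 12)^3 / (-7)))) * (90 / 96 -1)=31117586 / 717609375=0.04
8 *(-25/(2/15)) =-1500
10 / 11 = 0.91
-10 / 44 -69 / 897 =-87 / 286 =-0.30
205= 205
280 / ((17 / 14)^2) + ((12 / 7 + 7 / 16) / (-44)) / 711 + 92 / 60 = 969207837547 / 5063002560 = 191.43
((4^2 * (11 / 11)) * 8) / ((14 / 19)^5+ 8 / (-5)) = -198087920 / 2139959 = -92.57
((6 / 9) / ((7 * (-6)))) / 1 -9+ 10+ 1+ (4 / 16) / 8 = 2.02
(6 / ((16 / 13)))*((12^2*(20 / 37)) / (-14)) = -7020 / 259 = -27.10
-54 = -54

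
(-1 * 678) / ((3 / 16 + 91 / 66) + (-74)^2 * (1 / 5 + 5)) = -1789920 / 75178663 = -0.02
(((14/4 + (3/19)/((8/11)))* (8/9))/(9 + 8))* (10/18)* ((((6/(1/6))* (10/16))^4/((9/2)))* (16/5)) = 6356250/323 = 19678.79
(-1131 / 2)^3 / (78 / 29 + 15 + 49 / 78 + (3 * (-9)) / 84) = -11453770047447 / 1139822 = -10048735.72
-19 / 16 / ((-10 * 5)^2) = -19 / 40000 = -0.00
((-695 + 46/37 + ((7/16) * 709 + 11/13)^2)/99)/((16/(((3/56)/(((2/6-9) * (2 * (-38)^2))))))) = -8092149911/62351373500416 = -0.00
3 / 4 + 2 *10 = 83 / 4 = 20.75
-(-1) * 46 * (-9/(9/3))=-138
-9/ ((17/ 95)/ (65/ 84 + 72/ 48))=-54435/ 476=-114.36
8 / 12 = 2 / 3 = 0.67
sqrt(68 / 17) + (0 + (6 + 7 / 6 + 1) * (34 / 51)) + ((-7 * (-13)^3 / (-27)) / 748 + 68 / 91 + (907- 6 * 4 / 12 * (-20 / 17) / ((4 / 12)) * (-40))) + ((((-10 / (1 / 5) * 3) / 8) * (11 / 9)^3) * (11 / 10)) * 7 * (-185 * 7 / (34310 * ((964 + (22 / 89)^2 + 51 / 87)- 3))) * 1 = 348304988023005895423 / 551039096383487712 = 632.09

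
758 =758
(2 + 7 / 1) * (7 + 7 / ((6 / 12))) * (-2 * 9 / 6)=-567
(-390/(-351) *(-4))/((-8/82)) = 410/9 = 45.56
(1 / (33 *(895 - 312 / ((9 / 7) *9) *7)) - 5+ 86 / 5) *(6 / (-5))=-76772064 / 5243975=-14.64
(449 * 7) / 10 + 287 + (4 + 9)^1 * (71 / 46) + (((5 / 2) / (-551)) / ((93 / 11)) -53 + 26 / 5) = 573.56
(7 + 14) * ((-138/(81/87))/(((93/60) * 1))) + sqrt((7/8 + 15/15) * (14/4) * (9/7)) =-186760/93 + 3 * sqrt(15)/4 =-2005.27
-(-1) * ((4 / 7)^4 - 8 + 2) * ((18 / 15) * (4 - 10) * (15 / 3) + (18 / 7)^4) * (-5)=1311705000 / 5764801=227.54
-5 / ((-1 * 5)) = 1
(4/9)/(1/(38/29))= 152/261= 0.58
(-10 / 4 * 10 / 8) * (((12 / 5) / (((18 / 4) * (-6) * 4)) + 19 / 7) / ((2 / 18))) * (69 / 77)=-67.85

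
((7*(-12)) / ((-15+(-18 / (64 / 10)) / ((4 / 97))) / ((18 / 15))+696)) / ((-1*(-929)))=-1536 / 10645411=-0.00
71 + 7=78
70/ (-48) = -1.46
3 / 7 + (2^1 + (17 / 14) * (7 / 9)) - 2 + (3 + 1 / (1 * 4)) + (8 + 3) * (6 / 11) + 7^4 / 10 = 315911 / 1260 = 250.72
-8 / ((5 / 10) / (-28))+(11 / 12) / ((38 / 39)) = 68239 / 152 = 448.94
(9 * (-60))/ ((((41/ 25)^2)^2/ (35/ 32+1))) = -3533203125/ 22606088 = -156.29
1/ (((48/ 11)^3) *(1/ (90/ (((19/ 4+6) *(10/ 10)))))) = 6655/ 66048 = 0.10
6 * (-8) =-48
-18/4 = -9/2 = -4.50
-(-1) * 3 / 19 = 3 / 19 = 0.16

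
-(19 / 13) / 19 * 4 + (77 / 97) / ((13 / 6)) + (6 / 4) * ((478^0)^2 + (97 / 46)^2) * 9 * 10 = 1962114959 / 2668276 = 735.35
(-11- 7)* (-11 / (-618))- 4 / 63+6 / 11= 11533 / 71379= 0.16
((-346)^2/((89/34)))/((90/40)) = 16281376/801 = 20326.31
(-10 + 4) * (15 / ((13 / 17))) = -1530 / 13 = -117.69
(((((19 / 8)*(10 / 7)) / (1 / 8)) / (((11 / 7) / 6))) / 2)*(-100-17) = -66690 / 11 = -6062.73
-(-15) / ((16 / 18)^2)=1215 / 64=18.98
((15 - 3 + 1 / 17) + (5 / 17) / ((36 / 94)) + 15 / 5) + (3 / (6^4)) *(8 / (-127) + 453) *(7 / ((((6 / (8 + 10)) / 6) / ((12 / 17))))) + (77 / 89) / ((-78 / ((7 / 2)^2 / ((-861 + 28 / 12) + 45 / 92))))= 1161675030849239 / 10649880401238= 109.08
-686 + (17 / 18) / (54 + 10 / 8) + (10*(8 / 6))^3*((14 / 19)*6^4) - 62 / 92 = 231398839847 / 102258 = 2262892.29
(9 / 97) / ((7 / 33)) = 297 / 679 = 0.44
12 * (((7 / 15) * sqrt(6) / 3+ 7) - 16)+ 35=-68.43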